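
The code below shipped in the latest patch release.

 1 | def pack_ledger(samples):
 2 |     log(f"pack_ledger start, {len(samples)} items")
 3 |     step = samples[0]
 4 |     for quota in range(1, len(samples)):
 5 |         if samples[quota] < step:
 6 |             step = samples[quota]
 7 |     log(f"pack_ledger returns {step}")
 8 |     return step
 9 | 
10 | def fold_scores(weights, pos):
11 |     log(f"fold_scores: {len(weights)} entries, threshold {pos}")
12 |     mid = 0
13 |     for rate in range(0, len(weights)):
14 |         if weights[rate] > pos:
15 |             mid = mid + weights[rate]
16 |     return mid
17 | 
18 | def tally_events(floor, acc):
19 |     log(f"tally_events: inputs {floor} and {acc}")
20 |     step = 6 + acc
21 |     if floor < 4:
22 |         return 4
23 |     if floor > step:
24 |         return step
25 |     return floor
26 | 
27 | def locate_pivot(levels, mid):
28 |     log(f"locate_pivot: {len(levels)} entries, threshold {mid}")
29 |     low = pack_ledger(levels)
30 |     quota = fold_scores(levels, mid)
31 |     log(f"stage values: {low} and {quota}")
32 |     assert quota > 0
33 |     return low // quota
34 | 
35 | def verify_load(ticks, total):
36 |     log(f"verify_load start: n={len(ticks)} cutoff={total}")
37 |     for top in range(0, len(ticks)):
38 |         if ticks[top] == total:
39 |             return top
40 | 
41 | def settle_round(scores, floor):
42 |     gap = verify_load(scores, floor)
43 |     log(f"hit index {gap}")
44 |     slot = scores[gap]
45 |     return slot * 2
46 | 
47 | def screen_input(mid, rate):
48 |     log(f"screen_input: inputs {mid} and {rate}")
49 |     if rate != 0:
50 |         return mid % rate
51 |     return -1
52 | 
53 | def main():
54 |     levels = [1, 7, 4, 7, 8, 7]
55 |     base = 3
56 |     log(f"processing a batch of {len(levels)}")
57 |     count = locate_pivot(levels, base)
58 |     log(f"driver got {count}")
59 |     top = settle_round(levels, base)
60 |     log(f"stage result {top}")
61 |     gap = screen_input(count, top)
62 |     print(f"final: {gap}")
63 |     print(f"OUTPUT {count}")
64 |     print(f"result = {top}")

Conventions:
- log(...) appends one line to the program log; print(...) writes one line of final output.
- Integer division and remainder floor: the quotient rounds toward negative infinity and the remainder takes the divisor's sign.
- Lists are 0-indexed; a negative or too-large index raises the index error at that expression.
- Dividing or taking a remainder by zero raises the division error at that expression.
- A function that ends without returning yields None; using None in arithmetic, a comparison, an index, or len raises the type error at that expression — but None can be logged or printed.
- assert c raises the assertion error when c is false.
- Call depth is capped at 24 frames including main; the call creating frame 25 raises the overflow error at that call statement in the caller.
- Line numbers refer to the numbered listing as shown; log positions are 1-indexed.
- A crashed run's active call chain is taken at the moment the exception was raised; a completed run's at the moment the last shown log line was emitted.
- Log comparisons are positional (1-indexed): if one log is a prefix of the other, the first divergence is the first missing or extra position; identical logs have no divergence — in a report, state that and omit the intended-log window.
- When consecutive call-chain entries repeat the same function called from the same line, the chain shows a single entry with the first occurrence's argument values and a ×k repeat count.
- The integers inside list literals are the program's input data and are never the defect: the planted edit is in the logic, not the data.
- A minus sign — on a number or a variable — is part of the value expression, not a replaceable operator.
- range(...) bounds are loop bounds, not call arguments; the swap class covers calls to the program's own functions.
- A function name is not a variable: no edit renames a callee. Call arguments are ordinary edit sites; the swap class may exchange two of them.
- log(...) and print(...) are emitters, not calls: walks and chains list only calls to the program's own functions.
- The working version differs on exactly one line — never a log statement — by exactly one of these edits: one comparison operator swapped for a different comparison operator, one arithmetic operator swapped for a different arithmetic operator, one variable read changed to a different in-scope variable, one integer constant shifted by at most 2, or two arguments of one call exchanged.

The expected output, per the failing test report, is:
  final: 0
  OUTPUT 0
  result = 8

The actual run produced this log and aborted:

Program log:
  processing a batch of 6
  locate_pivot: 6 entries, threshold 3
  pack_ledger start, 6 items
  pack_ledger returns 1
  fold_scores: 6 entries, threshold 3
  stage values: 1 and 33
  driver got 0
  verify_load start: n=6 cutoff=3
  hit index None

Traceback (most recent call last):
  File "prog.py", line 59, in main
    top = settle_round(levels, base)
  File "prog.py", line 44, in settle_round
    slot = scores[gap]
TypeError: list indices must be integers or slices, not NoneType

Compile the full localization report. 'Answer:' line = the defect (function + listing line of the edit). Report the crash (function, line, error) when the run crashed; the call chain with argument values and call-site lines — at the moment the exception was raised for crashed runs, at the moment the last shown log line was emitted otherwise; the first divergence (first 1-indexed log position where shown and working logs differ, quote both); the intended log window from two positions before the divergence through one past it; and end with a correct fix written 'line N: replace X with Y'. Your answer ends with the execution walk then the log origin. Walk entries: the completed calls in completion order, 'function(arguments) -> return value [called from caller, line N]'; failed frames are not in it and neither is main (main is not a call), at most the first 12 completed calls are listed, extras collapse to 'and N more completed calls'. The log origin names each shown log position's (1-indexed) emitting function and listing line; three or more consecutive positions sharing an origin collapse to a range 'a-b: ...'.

Answer: the defect is in main at line 55.
Core observation: Log line 2 is where behavior first shows: 'locate_pivot: 6 entries, threshold 3' appears instead of 'locate_pivot: 6 entries, threshold 4'.
Crash: settle_round, line 44, TypeError.
Call chain: main -> settle_round([1, 7, 4, 7, 8, 7], 3) (called at line 59).
First divergence: at position 2 the run shows 'locate_pivot: 6 entries, threshold 3' where the working version logs 'locate_pivot: 6 entries, threshold 4'.
Intended log window:
  1: processing a batch of 6
  2: locate_pivot: 6 entries, threshold 4
  3: pack_ledger start, 6 items
Execution walk:
  pack_ledger([1, 7, 4, 7, 8, 7]) -> 1  [called from locate_pivot, line 29]
  fold_scores([1, 7, 4, 7, 8, 7], 3) -> 33  [called from locate_pivot, line 30]
  locate_pivot([1, 7, 4, 7, 8, 7], 3) -> 0  [called from main, line 57]
  verify_load([1, 7, 4, 7, 8, 7], 3) -> None  [called from settle_round, line 42]
Log origin:
  1: logged in main at line 56
  2: logged in locate_pivot at line 28
  3: logged in pack_ledger at line 2
  4: logged in pack_ledger at line 7
  5: logged in fold_scores at line 11
  6: logged in locate_pivot at line 31
  7: logged in main at line 58
  8: logged in verify_load at line 36
  9: logged in settle_round at line 43
A correct fix: line 55: replace `3` with `4`.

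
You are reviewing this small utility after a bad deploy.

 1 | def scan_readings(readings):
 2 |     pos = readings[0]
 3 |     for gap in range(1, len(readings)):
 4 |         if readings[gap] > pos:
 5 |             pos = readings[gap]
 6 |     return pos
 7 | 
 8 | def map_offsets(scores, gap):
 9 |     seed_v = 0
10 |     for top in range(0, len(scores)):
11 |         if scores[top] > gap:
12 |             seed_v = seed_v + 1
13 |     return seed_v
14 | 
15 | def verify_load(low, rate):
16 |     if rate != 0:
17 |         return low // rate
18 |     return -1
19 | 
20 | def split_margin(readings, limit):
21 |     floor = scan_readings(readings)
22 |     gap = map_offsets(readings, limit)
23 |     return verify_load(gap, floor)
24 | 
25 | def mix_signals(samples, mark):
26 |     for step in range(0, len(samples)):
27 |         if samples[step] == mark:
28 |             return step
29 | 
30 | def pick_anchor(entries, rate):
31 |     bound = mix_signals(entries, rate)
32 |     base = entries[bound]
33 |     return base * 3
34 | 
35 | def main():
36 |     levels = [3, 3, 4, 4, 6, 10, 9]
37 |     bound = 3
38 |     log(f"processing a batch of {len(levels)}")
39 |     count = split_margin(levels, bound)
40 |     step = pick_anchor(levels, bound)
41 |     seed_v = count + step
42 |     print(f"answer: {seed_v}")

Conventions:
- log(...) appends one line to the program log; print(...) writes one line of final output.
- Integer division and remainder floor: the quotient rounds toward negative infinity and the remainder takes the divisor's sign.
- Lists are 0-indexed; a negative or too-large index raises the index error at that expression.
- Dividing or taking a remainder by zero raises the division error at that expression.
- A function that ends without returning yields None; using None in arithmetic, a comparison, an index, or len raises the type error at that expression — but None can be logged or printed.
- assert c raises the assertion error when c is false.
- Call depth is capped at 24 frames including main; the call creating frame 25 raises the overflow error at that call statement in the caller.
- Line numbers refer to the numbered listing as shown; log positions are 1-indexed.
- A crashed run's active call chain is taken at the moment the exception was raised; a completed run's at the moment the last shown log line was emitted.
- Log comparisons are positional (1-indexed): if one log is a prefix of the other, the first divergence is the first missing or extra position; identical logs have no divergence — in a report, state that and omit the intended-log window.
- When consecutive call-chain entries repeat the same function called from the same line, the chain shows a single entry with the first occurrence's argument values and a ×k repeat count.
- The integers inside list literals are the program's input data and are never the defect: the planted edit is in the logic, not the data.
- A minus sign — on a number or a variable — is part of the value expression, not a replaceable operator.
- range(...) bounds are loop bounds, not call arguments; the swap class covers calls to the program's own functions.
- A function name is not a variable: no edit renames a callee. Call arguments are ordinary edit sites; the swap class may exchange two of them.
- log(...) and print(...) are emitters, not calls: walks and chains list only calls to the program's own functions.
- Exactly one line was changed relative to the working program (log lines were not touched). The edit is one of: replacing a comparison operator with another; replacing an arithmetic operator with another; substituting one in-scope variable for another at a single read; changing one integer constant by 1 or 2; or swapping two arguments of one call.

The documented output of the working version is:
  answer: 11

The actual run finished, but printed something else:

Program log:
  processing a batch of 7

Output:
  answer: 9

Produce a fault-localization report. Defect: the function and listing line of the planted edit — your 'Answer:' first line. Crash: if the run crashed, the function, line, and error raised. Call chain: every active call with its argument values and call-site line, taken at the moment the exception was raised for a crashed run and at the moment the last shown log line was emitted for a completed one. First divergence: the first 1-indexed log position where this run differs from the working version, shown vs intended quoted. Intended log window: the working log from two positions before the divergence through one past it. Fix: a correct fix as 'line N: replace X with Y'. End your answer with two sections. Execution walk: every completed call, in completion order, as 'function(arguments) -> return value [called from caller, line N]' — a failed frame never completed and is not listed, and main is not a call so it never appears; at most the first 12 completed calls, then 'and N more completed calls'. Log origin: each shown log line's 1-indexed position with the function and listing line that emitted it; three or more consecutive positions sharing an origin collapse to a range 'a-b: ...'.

Answer: the defect is in split_margin at line 23.
The tell: The logs agree in full; only the final output differs.
Call chain: main.
First divergence: there is none — every log position agrees.
Execution walk:
  scan_readings([3, 3, 4, 4, 6, 10, 9]) -> 10  [called from split_margin, line 21]
  map_offsets([3, 3, 4, 4, 6, 10, 9], 3) -> 5  [called from split_margin, line 22]
  verify_load(5, 10) -> 0  [called from split_margin, line 23]
  split_margin([3, 3, 4, 4, 6, 10, 9], 3) -> 0  [called from main, line 39]
  mix_signals([3, 3, 4, 4, 6, 10, 9], 3) -> 0  [called from pick_anchor, line 31]
  pick_anchor([3, 3, 4, 4, 6, 10, 9], 3) -> 9  [called from main, line 40]
Log line origins:
  1 — main, line 38
A correct fix: line 23: replace `verify_load(gap, floor)` with `verify_load(floor, gap)`.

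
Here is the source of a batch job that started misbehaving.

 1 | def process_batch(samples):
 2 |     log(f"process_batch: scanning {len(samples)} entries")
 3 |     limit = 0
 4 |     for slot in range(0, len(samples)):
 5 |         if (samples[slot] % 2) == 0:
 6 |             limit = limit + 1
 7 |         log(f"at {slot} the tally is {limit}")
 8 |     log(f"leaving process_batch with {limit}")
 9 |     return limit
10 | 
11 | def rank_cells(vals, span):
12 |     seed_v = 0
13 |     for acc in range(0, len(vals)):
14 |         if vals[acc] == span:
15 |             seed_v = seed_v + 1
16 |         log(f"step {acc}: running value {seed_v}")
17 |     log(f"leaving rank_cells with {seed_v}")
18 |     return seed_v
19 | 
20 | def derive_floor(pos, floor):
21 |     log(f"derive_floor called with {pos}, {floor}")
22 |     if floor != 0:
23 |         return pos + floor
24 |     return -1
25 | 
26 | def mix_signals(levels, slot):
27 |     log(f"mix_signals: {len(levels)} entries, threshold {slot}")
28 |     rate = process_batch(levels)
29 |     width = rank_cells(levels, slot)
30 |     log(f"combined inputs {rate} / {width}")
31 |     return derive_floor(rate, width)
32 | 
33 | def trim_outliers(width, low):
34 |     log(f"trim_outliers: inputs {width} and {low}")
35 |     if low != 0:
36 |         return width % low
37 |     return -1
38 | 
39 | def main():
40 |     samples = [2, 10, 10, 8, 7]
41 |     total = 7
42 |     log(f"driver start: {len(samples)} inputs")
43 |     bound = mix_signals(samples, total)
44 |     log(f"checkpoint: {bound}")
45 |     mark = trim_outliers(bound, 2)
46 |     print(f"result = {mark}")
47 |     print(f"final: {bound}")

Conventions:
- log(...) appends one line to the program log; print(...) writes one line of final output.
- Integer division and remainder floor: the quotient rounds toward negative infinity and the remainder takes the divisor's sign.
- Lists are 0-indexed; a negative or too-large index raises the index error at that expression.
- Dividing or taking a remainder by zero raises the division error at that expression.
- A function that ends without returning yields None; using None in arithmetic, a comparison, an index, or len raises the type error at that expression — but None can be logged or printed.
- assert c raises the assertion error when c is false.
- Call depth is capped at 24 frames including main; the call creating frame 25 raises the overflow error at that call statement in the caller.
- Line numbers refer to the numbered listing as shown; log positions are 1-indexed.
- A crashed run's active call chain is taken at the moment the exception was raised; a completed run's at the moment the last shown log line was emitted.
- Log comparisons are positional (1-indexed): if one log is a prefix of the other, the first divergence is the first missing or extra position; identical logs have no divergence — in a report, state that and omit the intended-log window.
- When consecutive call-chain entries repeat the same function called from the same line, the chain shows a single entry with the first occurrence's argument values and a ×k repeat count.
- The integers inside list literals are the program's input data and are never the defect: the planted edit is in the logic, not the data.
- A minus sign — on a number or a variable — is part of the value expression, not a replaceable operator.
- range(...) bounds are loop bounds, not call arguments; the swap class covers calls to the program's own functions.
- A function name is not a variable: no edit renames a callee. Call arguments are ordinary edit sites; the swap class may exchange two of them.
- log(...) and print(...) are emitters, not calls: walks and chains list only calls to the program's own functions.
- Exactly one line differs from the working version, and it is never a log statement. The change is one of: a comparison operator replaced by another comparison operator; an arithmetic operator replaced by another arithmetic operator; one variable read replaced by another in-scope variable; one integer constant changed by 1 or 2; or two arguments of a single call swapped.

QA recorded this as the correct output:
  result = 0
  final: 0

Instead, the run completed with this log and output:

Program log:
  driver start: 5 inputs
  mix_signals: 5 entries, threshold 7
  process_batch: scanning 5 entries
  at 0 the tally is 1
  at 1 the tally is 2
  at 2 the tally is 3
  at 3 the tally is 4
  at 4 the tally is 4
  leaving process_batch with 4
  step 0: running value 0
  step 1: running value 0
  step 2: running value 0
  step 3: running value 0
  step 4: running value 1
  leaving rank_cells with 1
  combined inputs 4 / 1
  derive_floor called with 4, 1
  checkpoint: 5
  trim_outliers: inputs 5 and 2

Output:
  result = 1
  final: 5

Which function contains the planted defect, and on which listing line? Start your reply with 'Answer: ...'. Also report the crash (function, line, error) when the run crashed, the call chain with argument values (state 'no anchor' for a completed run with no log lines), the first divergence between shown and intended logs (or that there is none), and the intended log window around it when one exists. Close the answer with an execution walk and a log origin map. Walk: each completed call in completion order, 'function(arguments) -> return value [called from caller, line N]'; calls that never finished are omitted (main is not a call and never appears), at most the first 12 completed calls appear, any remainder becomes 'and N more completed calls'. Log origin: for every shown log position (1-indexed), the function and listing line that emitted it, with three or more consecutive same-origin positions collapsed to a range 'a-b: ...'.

Answer: the defect is in derive_floor at line 23.
The tell: The log first diverges at position 18: the faulty run prints 'checkpoint: 5' where the working version prints 'checkpoint: 0'.
Call chain: main -> trim_outliers(5, 2) (called at line 45).
First divergence: position 18 — the shown line 'checkpoint: 5' should read 'checkpoint: 0'.
Intended log window:
  16: combined inputs 4 / 1
  17: derive_floor called with 4, 1
  18: checkpoint: 0
  19: trim_outliers: inputs 0 and 2
Execution walk:
  process_batch([2, 10, 10, 8, 7]) -> 4  [called from mix_signals, line 28]
  rank_cells([2, 10, 10, 8, 7], 7) -> 1  [called from mix_signals, line 29]
  derive_floor(4, 1) -> 5  [called from mix_signals, line 31]
  mix_signals([2, 10, 10, 8, 7], 7) -> 5  [called from main, line 43]
  trim_outliers(5, 2) -> 1  [called from main, line 45]
Log line origins:
  1: from main, line 42
  2: from mix_signals, line 27
  3: from process_batch, line 2
  4-8: from process_batch, line 7
  9: from process_batch, line 8
  10-14: from rank_cells, line 16
  15: from rank_cells, line 17
  16: from mix_signals, line 30
  17: from derive_floor, line 21
  18: from main, line 44
  19: from trim_outliers, line 34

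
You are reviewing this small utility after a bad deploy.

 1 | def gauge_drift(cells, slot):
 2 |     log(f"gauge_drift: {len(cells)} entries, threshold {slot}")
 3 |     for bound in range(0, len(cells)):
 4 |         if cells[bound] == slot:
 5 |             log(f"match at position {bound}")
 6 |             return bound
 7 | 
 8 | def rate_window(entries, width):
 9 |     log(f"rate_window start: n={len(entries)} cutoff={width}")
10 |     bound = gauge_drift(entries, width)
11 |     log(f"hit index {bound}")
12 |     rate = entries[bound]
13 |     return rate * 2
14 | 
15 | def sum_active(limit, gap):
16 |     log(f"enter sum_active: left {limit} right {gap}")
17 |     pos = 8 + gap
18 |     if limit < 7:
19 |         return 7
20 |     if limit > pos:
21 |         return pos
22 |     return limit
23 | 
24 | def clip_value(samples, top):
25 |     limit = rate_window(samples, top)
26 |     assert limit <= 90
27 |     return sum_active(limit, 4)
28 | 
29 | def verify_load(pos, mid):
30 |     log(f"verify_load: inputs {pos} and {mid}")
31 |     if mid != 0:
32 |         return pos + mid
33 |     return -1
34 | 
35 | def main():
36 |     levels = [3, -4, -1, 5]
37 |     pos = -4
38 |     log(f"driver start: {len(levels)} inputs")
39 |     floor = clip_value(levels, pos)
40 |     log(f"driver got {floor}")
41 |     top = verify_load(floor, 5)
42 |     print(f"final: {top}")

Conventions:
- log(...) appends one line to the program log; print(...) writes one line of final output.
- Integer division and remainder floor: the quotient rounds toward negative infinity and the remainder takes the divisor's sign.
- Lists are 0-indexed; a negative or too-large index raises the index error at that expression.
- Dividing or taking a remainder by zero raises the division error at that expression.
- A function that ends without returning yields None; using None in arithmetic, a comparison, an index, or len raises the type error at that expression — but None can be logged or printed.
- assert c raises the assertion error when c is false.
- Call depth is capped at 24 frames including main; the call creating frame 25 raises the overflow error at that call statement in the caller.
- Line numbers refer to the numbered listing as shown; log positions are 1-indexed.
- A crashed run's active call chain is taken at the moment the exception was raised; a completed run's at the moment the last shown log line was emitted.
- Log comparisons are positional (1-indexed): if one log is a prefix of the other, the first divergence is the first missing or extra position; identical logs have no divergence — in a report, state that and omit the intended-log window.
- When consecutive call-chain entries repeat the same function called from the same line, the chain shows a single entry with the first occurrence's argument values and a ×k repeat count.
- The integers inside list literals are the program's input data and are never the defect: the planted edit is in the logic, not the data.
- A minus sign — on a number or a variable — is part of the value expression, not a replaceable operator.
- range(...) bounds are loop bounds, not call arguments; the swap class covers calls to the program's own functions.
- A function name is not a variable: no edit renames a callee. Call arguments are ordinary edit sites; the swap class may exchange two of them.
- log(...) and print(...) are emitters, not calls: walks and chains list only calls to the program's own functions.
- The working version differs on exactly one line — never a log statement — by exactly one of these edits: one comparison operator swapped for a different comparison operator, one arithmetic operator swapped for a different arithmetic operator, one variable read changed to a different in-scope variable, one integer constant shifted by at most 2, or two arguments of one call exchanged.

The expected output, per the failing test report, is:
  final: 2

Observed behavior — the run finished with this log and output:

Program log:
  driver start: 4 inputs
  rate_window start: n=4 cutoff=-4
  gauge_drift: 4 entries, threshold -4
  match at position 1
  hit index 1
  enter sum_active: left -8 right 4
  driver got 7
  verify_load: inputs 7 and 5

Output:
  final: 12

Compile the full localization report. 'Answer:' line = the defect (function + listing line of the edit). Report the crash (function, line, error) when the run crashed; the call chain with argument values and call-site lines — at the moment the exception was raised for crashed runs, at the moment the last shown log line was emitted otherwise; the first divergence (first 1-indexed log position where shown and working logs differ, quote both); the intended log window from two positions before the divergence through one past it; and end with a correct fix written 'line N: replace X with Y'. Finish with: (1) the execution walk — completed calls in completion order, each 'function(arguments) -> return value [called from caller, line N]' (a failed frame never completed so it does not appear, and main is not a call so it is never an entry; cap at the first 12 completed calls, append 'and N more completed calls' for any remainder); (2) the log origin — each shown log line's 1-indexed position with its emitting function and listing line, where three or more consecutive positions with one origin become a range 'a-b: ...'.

Answer: the defect is in verify_load at line 32.
Key fact: Nothing in the log betrays the bug — only the output does.
Call chain: main -> verify_load(7, 5) (called at line 41).
First divergence: none (the log streams are identical).
Execution walk:
  gauge_drift([3, -4, -1, 5], -4) -> 1  [called from rate_window, line 10]
  rate_window([3, -4, -1, 5], -4) -> -8  [called from clip_value, line 25]
  sum_active(-8, 4) -> 7  [called from clip_value, line 27]
  clip_value([3, -4, -1, 5], -4) -> 7  [called from main, line 39]
  verify_load(7, 5) -> 12  [called from main, line 41]
Origin of each log line:
  1: emitted by main (line 38)
  2: emitted by rate_window (line 9)
  3: emitted by gauge_drift (line 2)
  4: emitted by gauge_drift (line 5)
  5: emitted by rate_window (line 11)
  6: emitted by sum_active (line 16)
  7: emitted by main (line 40)
  8: emitted by verify_load (line 30)
A correct fix: line 32: replace `+` with `%`.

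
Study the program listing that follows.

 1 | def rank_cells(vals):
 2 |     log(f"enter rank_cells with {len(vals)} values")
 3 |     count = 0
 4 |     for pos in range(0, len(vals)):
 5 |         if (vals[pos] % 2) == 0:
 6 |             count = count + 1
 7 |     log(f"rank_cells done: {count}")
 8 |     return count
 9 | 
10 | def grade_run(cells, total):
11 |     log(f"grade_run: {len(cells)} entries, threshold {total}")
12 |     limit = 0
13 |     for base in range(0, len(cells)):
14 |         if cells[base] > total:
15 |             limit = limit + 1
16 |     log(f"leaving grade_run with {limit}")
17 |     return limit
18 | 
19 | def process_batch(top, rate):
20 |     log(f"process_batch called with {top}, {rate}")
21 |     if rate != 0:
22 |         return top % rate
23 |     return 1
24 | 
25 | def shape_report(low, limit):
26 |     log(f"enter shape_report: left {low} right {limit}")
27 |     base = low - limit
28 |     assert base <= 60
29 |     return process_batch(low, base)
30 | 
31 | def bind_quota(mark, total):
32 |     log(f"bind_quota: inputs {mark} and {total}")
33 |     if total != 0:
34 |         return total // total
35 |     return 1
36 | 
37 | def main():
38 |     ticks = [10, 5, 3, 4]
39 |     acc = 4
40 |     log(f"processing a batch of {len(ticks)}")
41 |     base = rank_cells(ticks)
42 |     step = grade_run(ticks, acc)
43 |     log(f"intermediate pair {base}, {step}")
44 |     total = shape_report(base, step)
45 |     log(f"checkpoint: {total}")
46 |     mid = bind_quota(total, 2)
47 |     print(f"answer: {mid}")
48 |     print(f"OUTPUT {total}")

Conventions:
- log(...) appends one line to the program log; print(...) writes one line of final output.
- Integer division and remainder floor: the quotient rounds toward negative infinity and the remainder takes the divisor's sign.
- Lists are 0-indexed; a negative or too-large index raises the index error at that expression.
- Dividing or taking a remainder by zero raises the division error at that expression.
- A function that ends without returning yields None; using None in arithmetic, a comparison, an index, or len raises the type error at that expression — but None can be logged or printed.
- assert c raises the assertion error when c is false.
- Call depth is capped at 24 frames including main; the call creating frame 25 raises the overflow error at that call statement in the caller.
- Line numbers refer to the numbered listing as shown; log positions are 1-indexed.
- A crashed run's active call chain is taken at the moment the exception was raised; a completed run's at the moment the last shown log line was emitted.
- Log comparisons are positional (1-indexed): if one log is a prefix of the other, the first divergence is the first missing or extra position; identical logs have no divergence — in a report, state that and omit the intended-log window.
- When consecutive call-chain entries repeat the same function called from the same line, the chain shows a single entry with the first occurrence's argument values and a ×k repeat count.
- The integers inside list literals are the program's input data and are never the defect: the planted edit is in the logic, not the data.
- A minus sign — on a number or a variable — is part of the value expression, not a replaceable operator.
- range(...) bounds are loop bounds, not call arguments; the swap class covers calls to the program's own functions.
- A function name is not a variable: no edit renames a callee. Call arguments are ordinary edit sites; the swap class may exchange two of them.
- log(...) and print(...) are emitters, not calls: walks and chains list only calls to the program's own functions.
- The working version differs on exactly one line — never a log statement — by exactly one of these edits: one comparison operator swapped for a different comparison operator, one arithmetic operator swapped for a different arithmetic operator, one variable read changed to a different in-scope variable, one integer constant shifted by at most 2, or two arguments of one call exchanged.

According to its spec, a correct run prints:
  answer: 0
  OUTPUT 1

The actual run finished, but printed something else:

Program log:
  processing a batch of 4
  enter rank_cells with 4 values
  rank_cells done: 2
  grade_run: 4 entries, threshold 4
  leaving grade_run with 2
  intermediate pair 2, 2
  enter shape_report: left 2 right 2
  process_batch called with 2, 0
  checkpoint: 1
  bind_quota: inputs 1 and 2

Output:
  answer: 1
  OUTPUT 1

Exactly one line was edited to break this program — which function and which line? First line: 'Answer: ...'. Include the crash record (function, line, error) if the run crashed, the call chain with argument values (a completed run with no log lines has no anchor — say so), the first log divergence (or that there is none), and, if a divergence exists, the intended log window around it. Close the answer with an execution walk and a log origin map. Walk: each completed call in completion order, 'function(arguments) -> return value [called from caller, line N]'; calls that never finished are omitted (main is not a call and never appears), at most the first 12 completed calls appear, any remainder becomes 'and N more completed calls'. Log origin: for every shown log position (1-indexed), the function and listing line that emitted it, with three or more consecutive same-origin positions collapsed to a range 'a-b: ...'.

Answer: the defect is in bind_quota at line 34.
Key fact: Log streams are identical — the defect surfaces only in the printed output.
Call chain: main -> bind_quota(1, 2) (called at line 46).
First divergence: there is none — every log position agrees.
Execution walk:
  rank_cells([10, 5, 3, 4]) -> 2  [called from main, line 41]
  grade_run([10, 5, 3, 4], 4) -> 2  [called from main, line 42]
  process_batch(2, 0) -> 1  [called from shape_report, line 29]
  shape_report(2, 2) -> 1  [called from main, line 44]
  bind_quota(1, 2) -> 1  [called from main, line 46]
Log origins:
  1: logged in main at line 40
  2: logged in rank_cells at line 2
  3: logged in rank_cells at line 7
  4: logged in grade_run at line 11
  5: logged in grade_run at line 16
  6: logged in main at line 43
  7: logged in shape_report at line 26
  8: logged in process_batch at line 20
  9: logged in main at line 45
  10: logged in bind_quota at line 32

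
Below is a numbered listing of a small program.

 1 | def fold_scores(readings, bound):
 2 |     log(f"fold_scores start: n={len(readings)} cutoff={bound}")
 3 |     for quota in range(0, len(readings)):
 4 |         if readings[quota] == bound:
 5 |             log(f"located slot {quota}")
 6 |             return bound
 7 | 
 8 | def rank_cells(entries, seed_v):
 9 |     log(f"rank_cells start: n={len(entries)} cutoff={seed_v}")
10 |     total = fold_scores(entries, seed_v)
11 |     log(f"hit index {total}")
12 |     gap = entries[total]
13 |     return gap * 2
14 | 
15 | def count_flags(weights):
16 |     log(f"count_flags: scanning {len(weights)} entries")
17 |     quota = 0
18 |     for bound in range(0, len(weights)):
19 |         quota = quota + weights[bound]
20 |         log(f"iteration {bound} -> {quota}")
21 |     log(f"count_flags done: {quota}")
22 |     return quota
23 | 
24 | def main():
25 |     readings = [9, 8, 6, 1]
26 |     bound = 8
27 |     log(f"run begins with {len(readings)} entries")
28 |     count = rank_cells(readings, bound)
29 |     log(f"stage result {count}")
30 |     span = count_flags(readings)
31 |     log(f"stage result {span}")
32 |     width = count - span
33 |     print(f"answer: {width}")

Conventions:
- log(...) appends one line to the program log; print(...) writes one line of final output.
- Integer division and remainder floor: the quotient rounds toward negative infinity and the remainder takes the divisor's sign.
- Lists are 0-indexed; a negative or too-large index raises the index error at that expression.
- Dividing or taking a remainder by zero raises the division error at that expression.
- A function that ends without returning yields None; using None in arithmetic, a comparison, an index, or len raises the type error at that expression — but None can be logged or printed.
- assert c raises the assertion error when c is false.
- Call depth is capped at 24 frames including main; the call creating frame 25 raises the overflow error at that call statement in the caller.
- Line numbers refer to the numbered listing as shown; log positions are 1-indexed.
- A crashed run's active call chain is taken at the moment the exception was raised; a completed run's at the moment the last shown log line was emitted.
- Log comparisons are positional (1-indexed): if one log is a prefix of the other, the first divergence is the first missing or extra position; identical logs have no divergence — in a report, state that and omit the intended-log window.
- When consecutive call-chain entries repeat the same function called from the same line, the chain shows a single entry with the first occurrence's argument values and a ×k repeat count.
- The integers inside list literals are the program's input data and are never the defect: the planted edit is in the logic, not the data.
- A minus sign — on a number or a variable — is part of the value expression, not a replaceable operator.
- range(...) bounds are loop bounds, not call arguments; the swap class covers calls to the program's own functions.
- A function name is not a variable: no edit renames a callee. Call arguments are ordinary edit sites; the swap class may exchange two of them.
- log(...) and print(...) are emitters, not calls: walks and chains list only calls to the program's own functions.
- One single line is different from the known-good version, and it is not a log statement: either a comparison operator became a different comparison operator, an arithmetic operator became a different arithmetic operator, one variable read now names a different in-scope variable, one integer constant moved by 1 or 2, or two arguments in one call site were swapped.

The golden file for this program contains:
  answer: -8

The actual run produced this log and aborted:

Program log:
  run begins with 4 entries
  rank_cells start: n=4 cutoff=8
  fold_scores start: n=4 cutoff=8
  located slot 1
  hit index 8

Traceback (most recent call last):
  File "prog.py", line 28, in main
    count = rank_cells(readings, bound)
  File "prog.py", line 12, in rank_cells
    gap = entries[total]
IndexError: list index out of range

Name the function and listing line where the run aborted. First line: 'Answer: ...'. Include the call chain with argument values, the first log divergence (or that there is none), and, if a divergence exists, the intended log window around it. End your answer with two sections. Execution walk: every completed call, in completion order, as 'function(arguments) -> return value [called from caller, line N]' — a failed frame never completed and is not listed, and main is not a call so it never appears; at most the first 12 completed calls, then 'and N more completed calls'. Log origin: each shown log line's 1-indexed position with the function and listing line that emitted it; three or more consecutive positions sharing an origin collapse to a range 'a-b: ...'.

Answer: the error was raised in rank_cells, line 12.
Key fact: Position 5 is the first bad log line: 'hit index 8' should read 'hit index 1'.
Call chain: main -> rank_cells([9, 8, 6, 1], 8) (called at line 28).
First divergence: position 5 — the shown line 'hit index 8' should read 'hit index 1'.
Intended log window:
  3: fold_scores start: n=4 cutoff=8
  4: located slot 1
  5: hit index 1
  6: stage result 16
Execution walk:
  fold_scores([9, 8, 6, 1], 8) -> 8  [called from rank_cells, line 10]
Log line origins:
  1: emitted by main (line 27)
  2: emitted by rank_cells (line 9)
  3: emitted by fold_scores (line 2)
  4: emitted by fold_scores (line 5)
  5: emitted by rank_cells (line 11)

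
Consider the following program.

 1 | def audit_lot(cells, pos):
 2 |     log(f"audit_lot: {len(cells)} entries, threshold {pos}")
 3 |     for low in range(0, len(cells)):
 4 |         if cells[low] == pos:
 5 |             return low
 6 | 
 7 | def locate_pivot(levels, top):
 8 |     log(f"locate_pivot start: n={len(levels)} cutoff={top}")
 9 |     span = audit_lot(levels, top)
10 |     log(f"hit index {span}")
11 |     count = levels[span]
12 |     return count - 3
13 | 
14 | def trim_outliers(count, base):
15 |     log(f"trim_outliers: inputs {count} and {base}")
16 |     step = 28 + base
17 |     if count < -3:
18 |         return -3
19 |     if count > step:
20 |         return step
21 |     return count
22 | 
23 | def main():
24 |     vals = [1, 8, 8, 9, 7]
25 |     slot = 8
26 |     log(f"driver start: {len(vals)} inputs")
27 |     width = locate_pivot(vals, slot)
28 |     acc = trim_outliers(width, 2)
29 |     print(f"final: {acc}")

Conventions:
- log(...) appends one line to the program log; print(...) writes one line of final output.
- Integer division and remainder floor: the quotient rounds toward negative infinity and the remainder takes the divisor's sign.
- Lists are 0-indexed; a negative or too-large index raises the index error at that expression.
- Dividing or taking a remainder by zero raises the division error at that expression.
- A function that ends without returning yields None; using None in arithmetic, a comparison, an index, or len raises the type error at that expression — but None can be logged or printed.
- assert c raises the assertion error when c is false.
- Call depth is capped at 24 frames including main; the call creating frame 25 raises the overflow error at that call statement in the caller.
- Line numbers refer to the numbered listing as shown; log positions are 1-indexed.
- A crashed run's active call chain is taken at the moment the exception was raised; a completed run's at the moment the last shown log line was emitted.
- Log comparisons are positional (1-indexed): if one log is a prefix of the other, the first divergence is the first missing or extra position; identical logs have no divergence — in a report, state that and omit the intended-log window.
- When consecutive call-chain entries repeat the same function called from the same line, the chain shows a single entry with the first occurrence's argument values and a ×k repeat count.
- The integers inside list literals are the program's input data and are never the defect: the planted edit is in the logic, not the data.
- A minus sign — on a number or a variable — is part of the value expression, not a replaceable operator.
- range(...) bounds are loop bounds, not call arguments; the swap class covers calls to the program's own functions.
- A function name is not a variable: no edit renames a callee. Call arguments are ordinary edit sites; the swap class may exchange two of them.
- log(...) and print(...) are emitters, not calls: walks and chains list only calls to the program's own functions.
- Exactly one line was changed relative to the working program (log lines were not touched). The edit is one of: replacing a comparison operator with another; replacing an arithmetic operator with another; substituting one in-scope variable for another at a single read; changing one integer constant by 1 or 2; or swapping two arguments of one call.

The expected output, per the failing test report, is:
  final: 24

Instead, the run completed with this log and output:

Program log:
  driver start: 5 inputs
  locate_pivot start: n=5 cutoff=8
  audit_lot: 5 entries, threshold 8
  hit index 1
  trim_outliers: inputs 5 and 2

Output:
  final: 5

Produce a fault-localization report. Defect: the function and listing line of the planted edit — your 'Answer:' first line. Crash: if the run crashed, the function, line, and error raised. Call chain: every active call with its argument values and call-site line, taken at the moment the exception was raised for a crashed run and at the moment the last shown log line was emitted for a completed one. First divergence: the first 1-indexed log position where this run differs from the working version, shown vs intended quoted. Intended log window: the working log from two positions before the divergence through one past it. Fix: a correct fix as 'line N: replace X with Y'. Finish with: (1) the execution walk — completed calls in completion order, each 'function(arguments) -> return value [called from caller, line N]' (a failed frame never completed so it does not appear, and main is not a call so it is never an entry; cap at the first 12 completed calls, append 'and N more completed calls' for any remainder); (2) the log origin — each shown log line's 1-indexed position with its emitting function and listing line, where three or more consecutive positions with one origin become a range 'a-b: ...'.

Answer: the defect is in locate_pivot at line 12.
Key observation: The log first diverges at position 5: the faulty run prints 'trim_outliers: inputs 5 and 2' where the working version prints 'trim_outliers: inputs 24 and 2'.
Call chain: main -> trim_outliers(5, 2) (called at line 28).
First divergence: position 5 — the shown line 'trim_outliers: inputs 5 and 2' should read 'trim_outliers: inputs 24 and 2'.
Intended log window:
  3: audit_lot: 5 entries, threshold 8
  4: hit index 1
  5: trim_outliers: inputs 24 and 2
Execution walk:
  audit_lot([1, 8, 8, 9, 7], 8) -> 1  [called from locate_pivot, line 9]
  locate_pivot([1, 8, 8, 9, 7], 8) -> 5  [called from main, line 27]
  trim_outliers(5, 2) -> 5  [called from main, line 28]
Log origins:
  1: logged in main at line 26
  2: logged in locate_pivot at line 8
  3: logged in audit_lot at line 2
  4: logged in locate_pivot at line 10
  5: logged in trim_outliers at line 15
A correct fix: line 12: replace `-` with `*`.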